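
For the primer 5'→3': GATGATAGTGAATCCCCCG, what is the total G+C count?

10

Counting bases: G=5, C=5, T=4, A=5
Total G or C: 5 + 5 = 10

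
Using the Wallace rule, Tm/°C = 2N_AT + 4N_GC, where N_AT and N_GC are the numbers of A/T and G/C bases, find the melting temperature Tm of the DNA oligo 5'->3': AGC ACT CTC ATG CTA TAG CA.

58°C

Counting bases: T=5, A=6, C=6, G=3
AT pairs contribute 11, GC pairs contribute 9.
Tm = 2×11 + 4×9 = 58°C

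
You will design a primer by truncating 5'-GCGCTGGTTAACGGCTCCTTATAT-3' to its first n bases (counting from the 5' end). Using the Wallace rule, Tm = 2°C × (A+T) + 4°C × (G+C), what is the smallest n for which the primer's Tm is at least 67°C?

First 21 bases: GCGCTGGTTAACGGCTCCTTA → Tm = 66°C (< 67°C)
First 22 bases: GCGCTGGTTAACGGCTCCTTAT → Tm = 68°C (≥ 67°C)
Since every base adds ≥2°C, Tm only increases with n, so the threshold is first crossed at n = 22.

n = 22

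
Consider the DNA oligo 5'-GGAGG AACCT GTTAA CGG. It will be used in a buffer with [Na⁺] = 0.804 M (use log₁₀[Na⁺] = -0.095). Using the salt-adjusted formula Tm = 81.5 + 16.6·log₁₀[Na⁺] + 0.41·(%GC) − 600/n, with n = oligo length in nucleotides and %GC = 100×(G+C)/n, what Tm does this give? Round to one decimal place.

69.4°C

Length n = 18. Base counts: T=3, A=5, G=7, C=3
G+C = 10, so %GC = 10/18 × 100 = 55.556%
Salt term: 16.6 × (-0.095) = -1.577
GC term: 0.41 × 55.556 = 22.778; length term: −600/18 = −33.333
Tm = 81.5 + (-1.577) + 22.778 − 33.333 = 69.368 → 69.4°C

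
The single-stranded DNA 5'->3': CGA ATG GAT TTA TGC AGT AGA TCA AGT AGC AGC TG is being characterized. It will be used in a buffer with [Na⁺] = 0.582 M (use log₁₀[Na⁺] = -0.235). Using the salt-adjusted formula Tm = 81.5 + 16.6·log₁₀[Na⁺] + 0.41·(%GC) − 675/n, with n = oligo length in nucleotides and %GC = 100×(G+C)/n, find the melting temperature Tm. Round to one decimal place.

75.9°C

Length n = 35. Counting bases: C=5, A=11, T=9, G=10
G+C = 15, so %GC = 15/35 × 100 = 42.857%
Salt term: 16.6 × (-0.235) = -3.901
GC term: 0.41 × 42.857 = 17.571; length term: −675/35 = −19.286
Tm = 81.5 + (-3.901) + 17.571 − 19.286 = 75.884 → 75.9°C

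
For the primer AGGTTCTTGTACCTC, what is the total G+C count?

Base counts: G=3, C=4, A=2, T=6
G+C = 3 + 4 = 7

7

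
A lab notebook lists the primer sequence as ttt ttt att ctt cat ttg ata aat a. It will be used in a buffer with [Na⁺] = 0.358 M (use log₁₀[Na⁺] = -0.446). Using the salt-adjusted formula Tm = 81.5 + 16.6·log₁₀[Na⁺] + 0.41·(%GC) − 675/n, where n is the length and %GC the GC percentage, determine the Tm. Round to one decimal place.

52.0°C

Length n = 25. Scanning the sequence gives A=7, T=15, C=2, G=1.
G+C = 3, so %GC = 3/25 × 100 = 12%
Salt term: 16.6 × (-0.446) = -7.404
GC term: 0.41 × 12 = 4.92; length term: −675/25 = −27
Tm = 81.5 + (-7.404) + 4.92 − 27 = 52.016 → 52.0°C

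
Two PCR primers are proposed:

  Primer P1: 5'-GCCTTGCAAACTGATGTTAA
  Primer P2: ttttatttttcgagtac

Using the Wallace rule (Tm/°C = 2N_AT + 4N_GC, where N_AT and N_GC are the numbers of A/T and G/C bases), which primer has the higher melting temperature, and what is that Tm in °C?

Primer P1: A+T=12, G+C=8 → Tm = 2(12)+4(8) = 56°C
Primer P2: A+T=13, G+C=4 → Tm = 2(13)+4(4) = 42°C
56°C vs 42°C → primer P1 is higher.

Primer P1, 56°C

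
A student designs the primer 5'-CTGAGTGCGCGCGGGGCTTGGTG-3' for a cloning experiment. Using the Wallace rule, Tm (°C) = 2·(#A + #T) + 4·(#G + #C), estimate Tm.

Counting bases: T=5, A=1, G=12, C=5
So N_AT = 6 and N_GC = 17.
Tm = 4·17 + 2·6 = 68 + 12 = 80°C

80°C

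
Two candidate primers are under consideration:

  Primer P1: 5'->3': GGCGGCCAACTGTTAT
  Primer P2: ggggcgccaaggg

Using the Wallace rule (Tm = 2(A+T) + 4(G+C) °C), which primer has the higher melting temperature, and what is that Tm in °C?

Primer P1: A+T=7, G+C=9 → Tm = 2(7)+4(9) = 50°C
Primer P2: A+T=2, G+C=11 → Tm = 2(2)+4(11) = 48°C
50°C vs 48°C → primer P1 is higher.

Primer P1, 50°C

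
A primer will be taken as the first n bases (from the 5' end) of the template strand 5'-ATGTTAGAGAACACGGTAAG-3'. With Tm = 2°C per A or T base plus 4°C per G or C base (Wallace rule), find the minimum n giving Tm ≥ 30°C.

n = 12

First 11 bases: ATGTTAGAGAA → Tm = 28°C (< 30°C)
First 12 bases: ATGTTAGAGAAC → Tm = 32°C (≥ 30°C)
Since every base adds ≥2°C, Tm only increases with n, so the threshold is first crossed at n = 12.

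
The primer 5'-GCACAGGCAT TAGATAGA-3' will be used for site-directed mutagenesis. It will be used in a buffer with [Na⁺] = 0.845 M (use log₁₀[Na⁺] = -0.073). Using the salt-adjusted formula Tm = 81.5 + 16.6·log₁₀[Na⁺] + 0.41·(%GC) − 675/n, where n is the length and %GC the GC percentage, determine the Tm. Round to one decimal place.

Length n = 18. Counting bases: T=3, G=5, A=7, C=3
G+C = 8, so %GC = 8/18 × 100 = 44.444%
Salt term: 16.6 × (-0.073) = -1.212
GC term: 0.41 × 44.444 = 18.222; length term: −675/18 = −37.5
Tm = 81.5 + (-1.212) + 18.222 − 37.5 = 61.01 → 61.0°C

61.0°C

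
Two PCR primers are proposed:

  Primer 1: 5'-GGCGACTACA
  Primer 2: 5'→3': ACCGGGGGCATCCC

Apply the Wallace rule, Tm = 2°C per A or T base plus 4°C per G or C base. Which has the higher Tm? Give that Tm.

Primer 1: A+T=4, G+C=6 → Tm = 2(4)+4(6) = 32°C
Primer 2: A+T=3, G+C=11 → Tm = 2(3)+4(11) = 50°C
32°C vs 50°C → primer 2 is higher.

Primer 2, 50°C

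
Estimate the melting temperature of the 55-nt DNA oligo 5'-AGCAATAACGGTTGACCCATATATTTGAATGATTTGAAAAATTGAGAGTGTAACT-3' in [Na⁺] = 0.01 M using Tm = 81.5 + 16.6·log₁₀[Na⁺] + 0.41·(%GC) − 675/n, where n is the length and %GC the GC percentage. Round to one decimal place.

48.7°C

Length n = 55. C=6, G=11, A=21, T=17
G+C = 17, so %GC = 17/55 × 100 = 30.909%
Salt term: 16.6 × (-2) = -33.2
GC term: 0.41 × 30.909 = 12.673; length term: −675/55 = −12.273
Tm = 81.5 + (-33.2) + 12.673 − 12.273 = 48.7 → 48.7°C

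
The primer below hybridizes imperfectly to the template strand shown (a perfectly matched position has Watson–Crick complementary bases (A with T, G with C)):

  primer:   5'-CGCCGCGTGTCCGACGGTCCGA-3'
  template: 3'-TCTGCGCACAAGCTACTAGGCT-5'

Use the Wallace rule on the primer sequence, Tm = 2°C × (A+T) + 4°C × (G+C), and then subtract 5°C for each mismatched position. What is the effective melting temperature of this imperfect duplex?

Primer base counts: A=2, T=3, G=8, C=9 → A+T=5, G+C=17
Perfect-match Tm = 2(5) + 4(17) = 10 + 68 = 78°C
Mismatches (positions where the bases are not complementary): 5 (at positions 1, 3, 11, 15, 17)
Effective Tm = 78 − 5×5 = 78 − 25 = 53°C

53°C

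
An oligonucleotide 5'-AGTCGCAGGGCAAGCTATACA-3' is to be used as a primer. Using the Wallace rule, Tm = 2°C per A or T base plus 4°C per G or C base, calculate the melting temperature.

A=7, T=3, G=6, C=5
A+T = 10, G+C = 11
Tm = 2×10 + 4×11 = 64°C

64°C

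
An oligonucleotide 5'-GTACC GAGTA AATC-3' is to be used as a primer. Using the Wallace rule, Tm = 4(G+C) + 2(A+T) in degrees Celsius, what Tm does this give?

Scanning the sequence gives G=3, T=3, A=5, C=3.
A+T = 8, G+C = 6
Tm = 2(8) + 4(6) = 16 + 24 = 40°C

40°C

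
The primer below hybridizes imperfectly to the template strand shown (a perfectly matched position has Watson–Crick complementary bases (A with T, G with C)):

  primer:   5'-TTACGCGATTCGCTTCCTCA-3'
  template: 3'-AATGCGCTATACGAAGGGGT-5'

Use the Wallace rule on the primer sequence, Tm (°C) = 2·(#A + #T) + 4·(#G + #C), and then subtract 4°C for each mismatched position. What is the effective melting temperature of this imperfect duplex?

48°C

Primer base counts: A=3, T=7, G=3, C=7 → A+T=10, G+C=10
Perfect-match Tm = 2(10) + 4(10) = 20 + 40 = 60°C
Mismatches (positions where the bases are not complementary): 3 (at positions 10, 11, 18)
Effective Tm = 60 − 3×4 = 60 − 12 = 48°C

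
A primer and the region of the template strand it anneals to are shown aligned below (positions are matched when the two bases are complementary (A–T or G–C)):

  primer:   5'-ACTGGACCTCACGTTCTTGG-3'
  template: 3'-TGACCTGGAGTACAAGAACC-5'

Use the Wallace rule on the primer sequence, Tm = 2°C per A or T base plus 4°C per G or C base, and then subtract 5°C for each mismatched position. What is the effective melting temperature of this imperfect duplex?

Primer base counts: A=3, T=6, G=5, C=6 → A+T=9, G+C=11
Perfect-match Tm = 2(9) + 4(11) = 18 + 44 = 62°C
Mismatches (positions where the bases are not complementary): 1 (at position 12)
Effective Tm = 62 − 1×5 = 62 − 5 = 57°C

57°C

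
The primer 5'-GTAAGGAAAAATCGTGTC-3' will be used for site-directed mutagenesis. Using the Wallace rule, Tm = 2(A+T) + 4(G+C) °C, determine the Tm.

50°C

Counting bases: G=5, A=7, T=4, C=2
A+T = 11, G+C = 7
Tm = 2×11 + 4×7 = 50°C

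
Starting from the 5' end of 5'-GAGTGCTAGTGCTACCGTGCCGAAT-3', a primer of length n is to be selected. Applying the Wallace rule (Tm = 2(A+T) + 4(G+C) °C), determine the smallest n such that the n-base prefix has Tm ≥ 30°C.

n = 10

First 9 bases: GAGTGCTAG → Tm = 28°C (< 30°C)
First 10 bases: GAGTGCTAGT → Tm = 30°C (≥ 30°C)
Since every base adds ≥2°C, Tm only increases with n, so the threshold is first crossed at n = 10.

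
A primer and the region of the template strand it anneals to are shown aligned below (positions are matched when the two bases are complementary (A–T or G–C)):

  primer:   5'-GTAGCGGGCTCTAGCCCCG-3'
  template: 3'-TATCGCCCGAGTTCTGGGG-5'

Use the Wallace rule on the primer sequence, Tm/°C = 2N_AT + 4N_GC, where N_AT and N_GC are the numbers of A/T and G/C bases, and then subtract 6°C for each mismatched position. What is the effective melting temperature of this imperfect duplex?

Primer base counts: A=2, T=3, G=7, C=7 → A+T=5, G+C=14
Perfect-match Tm = 2(5) + 4(14) = 10 + 56 = 66°C
Mismatches (positions where the bases are not complementary): 4 (at positions 1, 12, 15, 19)
Effective Tm = 66 − 4×6 = 66 − 24 = 42°C

42°C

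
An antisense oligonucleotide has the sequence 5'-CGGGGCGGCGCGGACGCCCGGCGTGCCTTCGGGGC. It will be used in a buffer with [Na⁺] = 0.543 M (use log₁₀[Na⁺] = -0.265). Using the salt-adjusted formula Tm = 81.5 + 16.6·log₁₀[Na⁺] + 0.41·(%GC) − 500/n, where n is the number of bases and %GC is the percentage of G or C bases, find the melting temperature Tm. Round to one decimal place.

Length n = 35. Counting bases: C=13, A=1, T=3, G=18
G+C = 31, so %GC = 31/35 × 100 = 88.571%
Salt term: 16.6 × (-0.265) = -4.399
GC term: 0.41 × 88.571 = 36.314; length term: −500/35 = −14.286
Tm = 81.5 + (-4.399) + 36.314 − 14.286 = 99.129 → 99.1°C

99.1°C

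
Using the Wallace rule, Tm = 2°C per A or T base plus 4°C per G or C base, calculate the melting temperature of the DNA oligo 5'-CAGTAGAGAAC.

Scanning the sequence gives C=2, G=3, T=1, A=5.
AT pairs contribute 6, GC pairs contribute 5.
Tm = 2(6) + 4(5) = 12 + 20 = 32°C

32°C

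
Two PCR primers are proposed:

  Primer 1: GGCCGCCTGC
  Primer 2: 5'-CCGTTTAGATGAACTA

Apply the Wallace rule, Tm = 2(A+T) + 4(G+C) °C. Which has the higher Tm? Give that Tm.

Primer 2, 44°C

Primer 1: A+T=1, G+C=9 → Tm = 2(1)+4(9) = 38°C
Primer 2: A+T=10, G+C=6 → Tm = 2(10)+4(6) = 44°C
38°C vs 44°C → primer 2 is higher.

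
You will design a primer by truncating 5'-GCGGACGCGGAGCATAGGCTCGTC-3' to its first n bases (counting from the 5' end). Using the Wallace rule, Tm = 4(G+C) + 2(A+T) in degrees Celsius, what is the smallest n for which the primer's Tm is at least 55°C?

First 16 bases: GCGGACGCGGAGCATA → Tm = 54°C (< 55°C)
First 17 bases: GCGGACGCGGAGCATAG → Tm = 58°C (≥ 55°C)
Each additional base adds 2°C (A/T) or 4°C (G/C), so Tm is non-decreasing in n; n = 17 is the first length to reach 55°C.

n = 17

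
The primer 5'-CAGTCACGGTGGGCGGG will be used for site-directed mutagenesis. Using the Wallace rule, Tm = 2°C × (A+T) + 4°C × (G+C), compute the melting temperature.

Scanning the sequence gives A=2, C=4, T=2, G=9.
AT pairs contribute 4, GC pairs contribute 13.
Tm = 2(4) + 4(13) = 8 + 52 = 60°C

60°C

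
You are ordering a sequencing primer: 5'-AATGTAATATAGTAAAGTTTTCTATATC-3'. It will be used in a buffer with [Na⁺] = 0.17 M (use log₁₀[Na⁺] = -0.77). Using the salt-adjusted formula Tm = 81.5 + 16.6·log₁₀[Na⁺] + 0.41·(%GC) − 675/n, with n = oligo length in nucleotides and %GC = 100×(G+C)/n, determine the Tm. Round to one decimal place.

Length n = 28. A=11, T=12, G=3, C=2
G+C = 5, so %GC = 5/28 × 100 = 17.857%
Salt term: 16.6 × (-0.77) = -12.782
GC term: 0.41 × 17.857 = 7.321; length term: −675/28 = −24.107
Tm = 81.5 + (-12.782) + 7.321 − 24.107 = 51.932 → 51.9°C

51.9°C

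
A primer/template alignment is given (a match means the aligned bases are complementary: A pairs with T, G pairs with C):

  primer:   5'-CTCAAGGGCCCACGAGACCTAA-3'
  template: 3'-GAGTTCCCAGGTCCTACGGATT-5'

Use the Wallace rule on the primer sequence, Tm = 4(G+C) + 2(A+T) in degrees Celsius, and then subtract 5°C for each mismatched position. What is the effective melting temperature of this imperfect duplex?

50°C

Primer base counts: A=7, T=2, G=5, C=8 → A+T=9, G+C=13
Perfect-match Tm = 2(9) + 4(13) = 18 + 52 = 70°C
Mismatches (positions where the bases are not complementary): 4 (at positions 9, 13, 16, 17)
Effective Tm = 70 − 4×5 = 70 − 20 = 50°C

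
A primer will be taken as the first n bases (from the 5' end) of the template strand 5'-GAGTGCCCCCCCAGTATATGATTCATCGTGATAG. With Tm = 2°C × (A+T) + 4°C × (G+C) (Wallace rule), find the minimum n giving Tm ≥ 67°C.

First 21 bases: GAGTGCCCCCCCAGTATATGA → Tm = 66°C (< 67°C)
First 22 bases: GAGTGCCCCCCCAGTATATGAT → Tm = 68°C (≥ 67°C)
Since every base adds ≥2°C, Tm only increases with n, so the threshold is first crossed at n = 22.

n = 22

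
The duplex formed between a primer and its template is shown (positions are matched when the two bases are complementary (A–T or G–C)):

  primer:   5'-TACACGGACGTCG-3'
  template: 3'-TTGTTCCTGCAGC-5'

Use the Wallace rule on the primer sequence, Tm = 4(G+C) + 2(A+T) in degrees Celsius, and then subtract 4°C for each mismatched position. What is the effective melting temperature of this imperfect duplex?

Primer base counts: A=3, T=2, G=4, C=4 → A+T=5, G+C=8
Perfect-match Tm = 2(5) + 4(8) = 10 + 32 = 42°C
Mismatches (positions where the bases are not complementary): 2 (at positions 1, 5)
Effective Tm = 42 − 2×4 = 42 − 8 = 34°C

34°C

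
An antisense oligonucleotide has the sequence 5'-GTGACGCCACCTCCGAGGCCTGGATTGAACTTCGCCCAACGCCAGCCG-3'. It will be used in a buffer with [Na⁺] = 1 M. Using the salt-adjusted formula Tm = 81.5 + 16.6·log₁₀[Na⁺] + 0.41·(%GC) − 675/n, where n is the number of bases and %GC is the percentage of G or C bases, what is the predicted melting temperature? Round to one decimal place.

Length n = 48. Counting bases: G=13, A=9, C=19, T=7
G+C = 32, so %GC = 32/48 × 100 = 66.667%
Salt term: 16.6 × (0) = 0
GC term: 0.41 × 66.667 = 27.333; length term: −675/48 = −14.062
Tm = 81.5 + (0) + 27.333 − 14.062 = 94.771 → 94.8°C

94.8°C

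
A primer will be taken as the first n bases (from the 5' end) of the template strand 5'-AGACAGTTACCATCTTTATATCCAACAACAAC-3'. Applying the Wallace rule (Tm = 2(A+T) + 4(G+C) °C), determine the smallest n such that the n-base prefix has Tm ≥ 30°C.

n = 11

First 10 bases: AGACAGTTAC → Tm = 28°C (< 30°C)
First 11 bases: AGACAGTTACC → Tm = 32°C (≥ 30°C)
Each additional base adds 2°C (A/T) or 4°C (G/C), so Tm is non-decreasing in n; n = 11 is the first length to reach 30°C.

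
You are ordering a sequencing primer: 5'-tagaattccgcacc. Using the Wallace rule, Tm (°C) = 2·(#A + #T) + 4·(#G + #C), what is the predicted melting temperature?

42°C

Counting bases: A=4, C=5, G=2, T=3
So N_AT = 7 and N_GC = 7.
Tm = 2(7) + 4(7) = 14 + 28 = 42°C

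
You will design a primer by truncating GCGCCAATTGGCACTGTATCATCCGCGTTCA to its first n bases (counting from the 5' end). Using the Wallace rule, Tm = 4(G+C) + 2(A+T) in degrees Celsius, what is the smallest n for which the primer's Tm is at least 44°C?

First 13 bases: GCGCCAATTGGCA → Tm = 42°C (< 44°C)
First 14 bases: GCGCCAATTGGCAC → Tm = 46°C (≥ 44°C)
Since every base adds ≥2°C, Tm only increases with n, so the threshold is first crossed at n = 14.

n = 14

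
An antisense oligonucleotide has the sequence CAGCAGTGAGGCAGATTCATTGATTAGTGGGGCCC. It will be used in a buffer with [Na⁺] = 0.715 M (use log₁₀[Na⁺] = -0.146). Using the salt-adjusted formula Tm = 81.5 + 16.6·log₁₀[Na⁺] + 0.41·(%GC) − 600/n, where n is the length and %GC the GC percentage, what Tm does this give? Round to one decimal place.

Length n = 35. Counting bases: C=7, A=8, G=12, T=8
G+C = 19, so %GC = 19/35 × 100 = 54.286%
Salt term: 16.6 × (-0.146) = -2.424
GC term: 0.41 × 54.286 = 22.257; length term: −600/35 = −17.143
Tm = 81.5 + (-2.424) + 22.257 − 17.143 = 84.19 → 84.2°C

84.2°C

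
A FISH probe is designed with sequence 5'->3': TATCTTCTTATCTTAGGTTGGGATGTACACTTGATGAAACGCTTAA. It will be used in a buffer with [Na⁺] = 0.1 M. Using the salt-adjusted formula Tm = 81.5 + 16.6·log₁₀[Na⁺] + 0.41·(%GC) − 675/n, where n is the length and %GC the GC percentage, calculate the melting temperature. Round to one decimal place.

Length n = 46. G=9, C=7, T=18, A=12
G+C = 16, so %GC = 16/46 × 100 = 34.783%
Salt term: 16.6 × (-1) = -16.6
GC term: 0.41 × 34.783 = 14.261; length term: −675/46 = −14.674
Tm = 81.5 + (-16.6) + 14.261 − 14.674 = 64.487 → 64.5°C

64.5°C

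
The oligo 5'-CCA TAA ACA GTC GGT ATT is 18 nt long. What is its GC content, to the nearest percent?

Counting bases: A=6, C=4, T=5, G=3
G+C = 3 + 4 = 7 out of 18 bases
%GC = 7/18 × 100 = 38.89% ≈ 39%

39%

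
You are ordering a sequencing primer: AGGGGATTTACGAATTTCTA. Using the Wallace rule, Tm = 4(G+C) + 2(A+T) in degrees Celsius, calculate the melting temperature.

Scanning the sequence gives A=6, C=2, T=7, G=5.
A+T = 13, G+C = 7
Tm = 2(13) + 4(7) = 26 + 28 = 54°C

54°C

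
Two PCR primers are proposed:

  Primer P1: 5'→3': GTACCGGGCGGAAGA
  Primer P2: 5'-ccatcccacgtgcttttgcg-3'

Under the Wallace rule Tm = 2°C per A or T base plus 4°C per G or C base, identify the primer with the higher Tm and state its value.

Primer P2, 64°C

Primer P1: A+T=5, G+C=10 → Tm = 2(5)+4(10) = 50°C
Primer P2: A+T=8, G+C=12 → Tm = 2(8)+4(12) = 64°C
50°C vs 64°C → primer P2 is higher.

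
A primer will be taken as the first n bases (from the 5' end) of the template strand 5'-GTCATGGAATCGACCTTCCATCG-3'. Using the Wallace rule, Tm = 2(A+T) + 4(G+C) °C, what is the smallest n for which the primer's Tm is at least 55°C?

First 18 bases: GTCATGGAATCGACCTTC → Tm = 54°C (< 55°C)
First 19 bases: GTCATGGAATCGACCTTCC → Tm = 58°C (≥ 55°C)
Since every base adds ≥2°C, Tm only increases with n, so the threshold is first crossed at n = 19.

n = 19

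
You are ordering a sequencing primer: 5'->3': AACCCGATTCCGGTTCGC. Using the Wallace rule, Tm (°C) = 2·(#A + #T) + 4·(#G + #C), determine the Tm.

58°C

Scanning the sequence gives C=7, A=3, G=4, T=4.
AT pairs contribute 7, GC pairs contribute 11.
Tm = 2(7) + 4(11) = 14 + 44 = 58°C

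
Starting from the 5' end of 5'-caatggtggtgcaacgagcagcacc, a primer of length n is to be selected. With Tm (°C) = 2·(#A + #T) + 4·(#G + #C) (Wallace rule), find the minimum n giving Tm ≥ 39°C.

n = 13

First 12 bases: CAATGGTGGTGC → Tm = 38°C (< 39°C)
First 13 bases: CAATGGTGGTGCA → Tm = 40°C (≥ 39°C)
Each additional base adds 2°C (A/T) or 4°C (G/C), so Tm is non-decreasing in n; n = 13 is the first length to reach 39°C.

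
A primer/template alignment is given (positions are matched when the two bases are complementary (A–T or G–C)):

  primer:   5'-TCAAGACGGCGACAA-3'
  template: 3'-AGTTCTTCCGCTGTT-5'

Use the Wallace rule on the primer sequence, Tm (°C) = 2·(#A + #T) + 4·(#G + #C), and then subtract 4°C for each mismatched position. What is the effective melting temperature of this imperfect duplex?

Primer base counts: A=6, T=1, G=4, C=4 → A+T=7, G+C=8
Perfect-match Tm = 2(7) + 4(8) = 14 + 32 = 46°C
Mismatches (positions where the bases are not complementary): 1 (at position 7)
Effective Tm = 46 − 1×4 = 46 − 4 = 42°C

42°C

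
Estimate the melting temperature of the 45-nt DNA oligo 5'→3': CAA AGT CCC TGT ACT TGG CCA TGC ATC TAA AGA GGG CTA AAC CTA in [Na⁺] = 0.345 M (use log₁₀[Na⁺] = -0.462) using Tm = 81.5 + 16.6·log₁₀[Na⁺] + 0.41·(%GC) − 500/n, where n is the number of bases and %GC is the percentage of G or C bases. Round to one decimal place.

81.9°C

Length n = 45. Counting bases: T=10, A=14, C=12, G=9
G+C = 21, so %GC = 21/45 × 100 = 46.667%
Salt term: 16.6 × (-0.462) = -7.669
GC term: 0.41 × 46.667 = 19.133; length term: −500/45 = −11.111
Tm = 81.5 + (-7.669) + 19.133 − 11.111 = 81.853 → 81.9°C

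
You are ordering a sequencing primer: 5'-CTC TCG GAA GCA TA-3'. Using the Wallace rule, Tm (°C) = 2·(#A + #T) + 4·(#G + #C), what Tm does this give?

Counting bases: T=3, C=4, A=4, G=3
AT pairs contribute 7, GC pairs contribute 7.
Tm = 2(7) + 4(7) = 14 + 28 = 42°C

42°C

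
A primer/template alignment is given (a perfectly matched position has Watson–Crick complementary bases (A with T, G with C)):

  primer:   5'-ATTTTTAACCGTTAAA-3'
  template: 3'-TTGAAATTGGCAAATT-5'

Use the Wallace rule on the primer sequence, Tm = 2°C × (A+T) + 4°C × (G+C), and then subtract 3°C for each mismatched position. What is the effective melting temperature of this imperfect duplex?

29°C

Primer base counts: A=6, T=7, G=1, C=2 → A+T=13, G+C=3
Perfect-match Tm = 2(13) + 4(3) = 26 + 12 = 38°C
Mismatches (positions where the bases are not complementary): 3 (at positions 2, 3, 14)
Effective Tm = 38 − 3×3 = 38 − 9 = 29°C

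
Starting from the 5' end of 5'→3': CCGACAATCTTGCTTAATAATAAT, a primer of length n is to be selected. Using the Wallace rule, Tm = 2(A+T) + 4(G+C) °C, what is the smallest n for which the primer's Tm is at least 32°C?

First 10 bases: CCGACAATCT → Tm = 30°C (< 32°C)
First 11 bases: CCGACAATCTT → Tm = 32°C (≥ 32°C)
Since every base adds ≥2°C, Tm only increases with n, so the threshold is first crossed at n = 11.

n = 11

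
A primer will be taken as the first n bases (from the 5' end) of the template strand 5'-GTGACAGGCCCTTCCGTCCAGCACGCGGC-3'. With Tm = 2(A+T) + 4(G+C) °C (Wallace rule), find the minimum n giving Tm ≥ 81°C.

n = 25

First 24 bases: GTGACAGGCCCTTCCGTCCAGCAC → Tm = 80°C (< 81°C)
First 25 bases: GTGACAGGCCCTTCCGTCCAGCACG → Tm = 84°C (≥ 81°C)
Since every base adds ≥2°C, Tm only increases with n, so the threshold is first crossed at n = 25.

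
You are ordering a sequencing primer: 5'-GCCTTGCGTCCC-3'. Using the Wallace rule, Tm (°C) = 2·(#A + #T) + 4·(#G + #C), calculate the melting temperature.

Counting bases: T=3, C=6, G=3, A=0
A+T = 3, G+C = 9
Tm = 4·9 + 2·3 = 36 + 6 = 42°C

42°C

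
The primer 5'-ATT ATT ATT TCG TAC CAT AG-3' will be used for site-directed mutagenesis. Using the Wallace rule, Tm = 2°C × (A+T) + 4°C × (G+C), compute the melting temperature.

Counting bases: T=9, A=6, C=3, G=2
So N_AT = 15 and N_GC = 5.
Tm = 4·5 + 2·15 = 20 + 30 = 50°C

50°C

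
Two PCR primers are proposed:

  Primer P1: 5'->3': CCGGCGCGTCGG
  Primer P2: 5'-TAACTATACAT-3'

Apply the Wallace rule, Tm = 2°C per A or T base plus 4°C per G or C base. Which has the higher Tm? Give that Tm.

Primer P1: A+T=1, G+C=11 → Tm = 2(1)+4(11) = 46°C
Primer P2: A+T=9, G+C=2 → Tm = 2(9)+4(2) = 26°C
46°C vs 26°C → primer P1 is higher.

Primer P1, 46°C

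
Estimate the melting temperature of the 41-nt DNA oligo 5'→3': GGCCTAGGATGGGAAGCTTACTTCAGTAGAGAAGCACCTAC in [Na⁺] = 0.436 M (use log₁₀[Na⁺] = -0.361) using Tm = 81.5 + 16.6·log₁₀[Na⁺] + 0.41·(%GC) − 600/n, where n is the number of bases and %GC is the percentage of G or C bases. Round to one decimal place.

81.9°C

Length n = 41. Counting bases: A=12, T=8, C=9, G=12
G+C = 21, so %GC = 21/41 × 100 = 51.22%
Salt term: 16.6 × (-0.361) = -5.993
GC term: 0.41 × 51.22 = 21; length term: −600/41 = −14.634
Tm = 81.5 + (-5.993) + 21 − 14.634 = 81.873 → 81.9°C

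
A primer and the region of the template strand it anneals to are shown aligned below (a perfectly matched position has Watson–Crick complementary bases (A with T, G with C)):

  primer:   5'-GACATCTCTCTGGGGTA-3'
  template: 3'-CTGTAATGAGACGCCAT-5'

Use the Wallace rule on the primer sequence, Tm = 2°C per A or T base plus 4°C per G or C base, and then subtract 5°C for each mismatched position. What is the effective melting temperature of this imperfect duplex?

37°C

Primer base counts: A=3, T=5, G=5, C=4 → A+T=8, G+C=9
Perfect-match Tm = 2(8) + 4(9) = 16 + 36 = 52°C
Mismatches (positions where the bases are not complementary): 3 (at positions 6, 7, 13)
Effective Tm = 52 − 3×5 = 52 − 15 = 37°C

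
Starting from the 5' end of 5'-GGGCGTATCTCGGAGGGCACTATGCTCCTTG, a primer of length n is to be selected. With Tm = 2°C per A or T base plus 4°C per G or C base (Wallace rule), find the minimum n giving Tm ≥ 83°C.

n = 26

First 25 bases: GGGCGTATCTCGGAGGGCACTATGC → Tm = 82°C (< 83°C)
First 26 bases: GGGCGTATCTCGGAGGGCACTATGCT → Tm = 84°C (≥ 83°C)
Each additional base adds 2°C (A/T) or 4°C (G/C), so Tm is non-decreasing in n; n = 26 is the first length to reach 83°C.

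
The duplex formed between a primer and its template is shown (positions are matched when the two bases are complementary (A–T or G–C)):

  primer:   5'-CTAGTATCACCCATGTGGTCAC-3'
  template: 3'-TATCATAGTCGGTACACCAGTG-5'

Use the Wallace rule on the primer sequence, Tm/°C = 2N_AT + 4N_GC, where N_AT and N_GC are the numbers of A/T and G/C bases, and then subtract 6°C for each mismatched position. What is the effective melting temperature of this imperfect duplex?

54°C

Primer base counts: A=5, T=6, G=4, C=7 → A+T=11, G+C=11
Perfect-match Tm = 2(11) + 4(11) = 22 + 44 = 66°C
Mismatches (positions where the bases are not complementary): 2 (at positions 1, 10)
Effective Tm = 66 − 2×6 = 66 − 12 = 54°C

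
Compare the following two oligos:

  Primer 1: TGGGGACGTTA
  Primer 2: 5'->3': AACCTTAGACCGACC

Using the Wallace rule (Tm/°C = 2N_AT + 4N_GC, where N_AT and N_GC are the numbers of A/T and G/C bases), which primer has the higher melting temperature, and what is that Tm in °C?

Primer 1: A+T=5, G+C=6 → Tm = 2(5)+4(6) = 34°C
Primer 2: A+T=7, G+C=8 → Tm = 2(7)+4(8) = 46°C
34°C vs 46°C → primer 2 is higher.

Primer 2, 46°C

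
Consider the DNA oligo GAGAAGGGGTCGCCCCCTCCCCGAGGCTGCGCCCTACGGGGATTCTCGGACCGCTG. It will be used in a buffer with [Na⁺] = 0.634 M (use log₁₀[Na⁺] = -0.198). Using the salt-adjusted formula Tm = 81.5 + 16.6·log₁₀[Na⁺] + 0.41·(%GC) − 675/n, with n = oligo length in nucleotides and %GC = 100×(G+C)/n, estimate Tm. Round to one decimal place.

96.2°C

Length n = 56. Counting bases: T=8, A=7, G=20, C=21
G+C = 41, so %GC = 41/56 × 100 = 73.214%
Salt term: 16.6 × (-0.198) = -3.287
GC term: 0.41 × 73.214 = 30.018; length term: −675/56 = −12.054
Tm = 81.5 + (-3.287) + 30.018 − 12.054 = 96.177 → 96.2°C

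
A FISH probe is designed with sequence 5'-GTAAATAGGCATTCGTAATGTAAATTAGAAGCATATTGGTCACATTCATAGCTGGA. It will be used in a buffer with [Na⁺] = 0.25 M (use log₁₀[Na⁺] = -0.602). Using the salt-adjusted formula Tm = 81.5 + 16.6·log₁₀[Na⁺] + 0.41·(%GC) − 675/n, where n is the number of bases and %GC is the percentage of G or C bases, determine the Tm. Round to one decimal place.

73.4°C

Length n = 56. A=20, G=12, T=17, C=7
G+C = 19, so %GC = 19/56 × 100 = 33.929%
Salt term: 16.6 × (-0.602) = -9.993
GC term: 0.41 × 33.929 = 13.911; length term: −675/56 = −12.054
Tm = 81.5 + (-9.993) + 13.911 − 12.054 = 73.364 → 73.4°C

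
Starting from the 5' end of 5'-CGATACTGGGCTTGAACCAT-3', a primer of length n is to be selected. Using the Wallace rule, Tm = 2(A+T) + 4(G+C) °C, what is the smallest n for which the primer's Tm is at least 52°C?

n = 17

First 16 bases: CGATACTGGGCTTGAA → Tm = 48°C (< 52°C)
First 17 bases: CGATACTGGGCTTGAAC → Tm = 52°C (≥ 52°C)
Each additional base adds 2°C (A/T) or 4°C (G/C), so Tm is non-decreasing in n; n = 17 is the first length to reach 52°C.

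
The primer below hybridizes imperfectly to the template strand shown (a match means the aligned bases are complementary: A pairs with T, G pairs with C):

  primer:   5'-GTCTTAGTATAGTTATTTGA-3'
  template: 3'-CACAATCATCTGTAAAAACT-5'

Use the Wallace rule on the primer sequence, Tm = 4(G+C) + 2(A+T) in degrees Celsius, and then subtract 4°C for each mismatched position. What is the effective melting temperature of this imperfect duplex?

30°C

Primer base counts: A=5, T=10, G=4, C=1 → A+T=15, G+C=5
Perfect-match Tm = 2(15) + 4(5) = 30 + 20 = 50°C
Mismatches (positions where the bases are not complementary): 5 (at positions 3, 10, 12, 13, 15)
Effective Tm = 50 − 5×4 = 50 − 20 = 30°C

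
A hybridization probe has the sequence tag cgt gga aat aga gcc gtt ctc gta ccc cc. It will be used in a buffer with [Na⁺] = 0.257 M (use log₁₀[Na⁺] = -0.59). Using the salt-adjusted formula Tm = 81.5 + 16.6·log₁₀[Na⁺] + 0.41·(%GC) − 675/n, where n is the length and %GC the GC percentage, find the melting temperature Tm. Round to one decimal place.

73.7°C

Length n = 32. Base counts: G=8, T=7, C=10, A=7
G+C = 18, so %GC = 18/32 × 100 = 56.25%
Salt term: 16.6 × (-0.59) = -9.794
GC term: 0.41 × 56.25 = 23.062; length term: −675/32 = −21.094
Tm = 81.5 + (-9.794) + 23.062 − 21.094 = 73.674 → 73.7°C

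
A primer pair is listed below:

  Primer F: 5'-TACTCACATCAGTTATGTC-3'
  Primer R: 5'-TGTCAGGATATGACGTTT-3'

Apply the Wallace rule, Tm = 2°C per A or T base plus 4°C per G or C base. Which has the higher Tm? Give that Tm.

Primer F, 52°C

Primer F: A+T=12, G+C=7 → Tm = 2(12)+4(7) = 52°C
Primer R: A+T=11, G+C=7 → Tm = 2(11)+4(7) = 50°C
52°C vs 50°C → primer F is higher.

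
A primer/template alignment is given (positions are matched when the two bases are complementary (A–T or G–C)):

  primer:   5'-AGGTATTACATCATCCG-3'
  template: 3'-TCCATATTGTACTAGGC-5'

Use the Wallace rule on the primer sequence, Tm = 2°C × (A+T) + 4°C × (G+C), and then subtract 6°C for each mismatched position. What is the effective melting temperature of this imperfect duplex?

36°C

Primer base counts: A=5, T=5, G=3, C=4 → A+T=10, G+C=7
Perfect-match Tm = 2(10) + 4(7) = 20 + 28 = 48°C
Mismatches (positions where the bases are not complementary): 2 (at positions 7, 12)
Effective Tm = 48 − 2×6 = 48 − 12 = 36°C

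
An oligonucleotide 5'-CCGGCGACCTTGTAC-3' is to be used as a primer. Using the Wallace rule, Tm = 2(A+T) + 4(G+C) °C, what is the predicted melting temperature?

50°C

A=2, T=3, G=4, C=6
So N_AT = 5 and N_GC = 10.
Tm = 2(5) + 4(10) = 10 + 40 = 50°C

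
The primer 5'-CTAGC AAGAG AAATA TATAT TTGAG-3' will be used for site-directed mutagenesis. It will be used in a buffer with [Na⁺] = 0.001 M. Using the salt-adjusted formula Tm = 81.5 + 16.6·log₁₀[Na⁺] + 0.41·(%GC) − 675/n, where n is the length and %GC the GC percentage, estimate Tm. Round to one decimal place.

16.2°C

Length n = 25. Base counts: G=5, T=7, C=2, A=11
G+C = 7, so %GC = 7/25 × 100 = 28%
Salt term: 16.6 × (-3) = -49.8
GC term: 0.41 × 28 = 11.48; length term: −675/25 = −27
Tm = 81.5 + (-49.8) + 11.48 − 27 = 16.18 → 16.2°C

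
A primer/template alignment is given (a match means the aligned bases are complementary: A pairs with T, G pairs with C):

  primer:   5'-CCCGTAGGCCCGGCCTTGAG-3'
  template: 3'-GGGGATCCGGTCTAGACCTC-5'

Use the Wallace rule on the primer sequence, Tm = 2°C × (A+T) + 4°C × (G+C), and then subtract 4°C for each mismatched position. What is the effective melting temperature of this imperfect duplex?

50°C

Primer base counts: A=2, T=3, G=7, C=8 → A+T=5, G+C=15
Perfect-match Tm = 2(5) + 4(15) = 10 + 60 = 70°C
Mismatches (positions where the bases are not complementary): 5 (at positions 4, 11, 13, 14, 17)
Effective Tm = 70 − 5×4 = 70 − 20 = 50°C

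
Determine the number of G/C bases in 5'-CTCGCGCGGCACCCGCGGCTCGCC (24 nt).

Scanning the sequence gives T=2, C=13, G=8, A=1.
Total G or C: 8 + 13 = 21

21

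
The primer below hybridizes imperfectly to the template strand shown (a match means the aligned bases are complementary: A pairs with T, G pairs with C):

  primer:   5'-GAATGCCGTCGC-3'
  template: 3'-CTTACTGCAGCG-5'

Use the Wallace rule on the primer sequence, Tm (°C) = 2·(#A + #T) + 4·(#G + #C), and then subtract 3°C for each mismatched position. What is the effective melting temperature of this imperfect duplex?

37°C

Primer base counts: A=2, T=2, G=4, C=4 → A+T=4, G+C=8
Perfect-match Tm = 2(4) + 4(8) = 8 + 32 = 40°C
Mismatches (positions where the bases are not complementary): 1 (at position 6)
Effective Tm = 40 − 1×3 = 40 − 3 = 37°C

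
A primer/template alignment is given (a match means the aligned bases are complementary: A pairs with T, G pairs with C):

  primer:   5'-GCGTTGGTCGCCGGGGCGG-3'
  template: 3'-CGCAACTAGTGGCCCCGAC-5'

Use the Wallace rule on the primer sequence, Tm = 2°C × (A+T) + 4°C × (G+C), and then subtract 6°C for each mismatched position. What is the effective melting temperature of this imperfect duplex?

52°C

Primer base counts: A=0, T=3, G=11, C=5 → A+T=3, G+C=16
Perfect-match Tm = 2(3) + 4(16) = 6 + 64 = 70°C
Mismatches (positions where the bases are not complementary): 3 (at positions 7, 10, 18)
Effective Tm = 70 − 3×6 = 70 − 18 = 52°C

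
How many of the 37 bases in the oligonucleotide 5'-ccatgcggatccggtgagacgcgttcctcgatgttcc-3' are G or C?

23

Scanning the sequence gives C=12, T=9, G=11, A=5.
G+C = 11 + 12 = 23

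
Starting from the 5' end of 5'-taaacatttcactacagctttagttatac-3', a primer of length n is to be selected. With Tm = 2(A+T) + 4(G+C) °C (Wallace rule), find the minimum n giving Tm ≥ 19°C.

First 8 bases: TAAACATT → Tm = 18°C (< 19°C)
First 9 bases: TAAACATTT → Tm = 20°C (≥ 19°C)
Since every base adds ≥2°C, Tm only increases with n, so the threshold is first crossed at n = 9.

n = 9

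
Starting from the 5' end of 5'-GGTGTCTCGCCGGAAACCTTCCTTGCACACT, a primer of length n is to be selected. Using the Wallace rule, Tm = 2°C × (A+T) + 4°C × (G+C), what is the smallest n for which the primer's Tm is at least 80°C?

n = 25

First 24 bases: GGTGTCTCGCCGGAAACCTTCCTT → Tm = 76°C (< 80°C)
First 25 bases: GGTGTCTCGCCGGAAACCTTCCTTG → Tm = 80°C (≥ 80°C)
Each additional base adds 2°C (A/T) or 4°C (G/C), so Tm is non-decreasing in n; n = 25 is the first length to reach 80°C.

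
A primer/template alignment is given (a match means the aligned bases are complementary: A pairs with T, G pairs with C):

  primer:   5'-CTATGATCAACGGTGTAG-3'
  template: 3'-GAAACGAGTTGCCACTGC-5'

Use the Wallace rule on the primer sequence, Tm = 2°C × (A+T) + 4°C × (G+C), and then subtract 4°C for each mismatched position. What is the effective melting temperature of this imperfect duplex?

36°C

Primer base counts: A=5, T=5, G=5, C=3 → A+T=10, G+C=8
Perfect-match Tm = 2(10) + 4(8) = 20 + 32 = 52°C
Mismatches (positions where the bases are not complementary): 4 (at positions 3, 6, 16, 17)
Effective Tm = 52 − 4×4 = 52 − 16 = 36°C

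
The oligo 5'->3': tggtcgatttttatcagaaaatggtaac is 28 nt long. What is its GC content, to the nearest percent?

Base counts: T=10, C=3, A=9, G=6
G+C = 6 + 3 = 9 out of 28 bases
%GC = 9/28 × 100 = 32.14% ≈ 32%

32%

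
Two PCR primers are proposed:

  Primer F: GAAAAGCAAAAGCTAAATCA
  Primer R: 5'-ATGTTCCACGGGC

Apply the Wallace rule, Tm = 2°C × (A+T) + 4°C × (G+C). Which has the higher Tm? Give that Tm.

Primer F, 52°C

Primer F: A+T=14, G+C=6 → Tm = 2(14)+4(6) = 52°C
Primer R: A+T=5, G+C=8 → Tm = 2(5)+4(8) = 42°C
52°C vs 42°C → primer F is higher.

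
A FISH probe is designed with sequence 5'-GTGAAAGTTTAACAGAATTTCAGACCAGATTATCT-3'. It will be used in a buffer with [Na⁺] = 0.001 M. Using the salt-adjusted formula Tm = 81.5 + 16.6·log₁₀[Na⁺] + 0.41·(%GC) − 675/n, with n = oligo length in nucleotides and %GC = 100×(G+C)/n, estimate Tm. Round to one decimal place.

25.3°C

Length n = 35. G=6, A=13, C=5, T=11
G+C = 11, so %GC = 11/35 × 100 = 31.429%
Salt term: 16.6 × (-3) = -49.8
GC term: 0.41 × 31.429 = 12.886; length term: −675/35 = −19.286
Tm = 81.5 + (-49.8) + 12.886 − 19.286 = 25.3 → 25.3°C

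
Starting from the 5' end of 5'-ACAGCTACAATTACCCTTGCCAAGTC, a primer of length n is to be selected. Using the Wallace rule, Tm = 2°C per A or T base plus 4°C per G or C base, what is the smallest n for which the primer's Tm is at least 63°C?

n = 22

First 21 bases: ACAGCTACAATTACCCTTGCC → Tm = 62°C (< 63°C)
First 22 bases: ACAGCTACAATTACCCTTGCCA → Tm = 64°C (≥ 63°C)
Since every base adds ≥2°C, Tm only increases with n, so the threshold is first crossed at n = 22.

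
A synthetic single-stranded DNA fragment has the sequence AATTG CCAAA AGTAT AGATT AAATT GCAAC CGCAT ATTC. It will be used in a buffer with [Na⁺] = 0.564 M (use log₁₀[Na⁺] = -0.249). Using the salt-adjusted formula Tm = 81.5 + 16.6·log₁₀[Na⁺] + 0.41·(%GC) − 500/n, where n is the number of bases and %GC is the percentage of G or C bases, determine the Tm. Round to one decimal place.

77.2°C

Length n = 39. Scanning the sequence gives A=16, T=11, G=5, C=7.
G+C = 12, so %GC = 12/39 × 100 = 30.769%
Salt term: 16.6 × (-0.249) = -4.133
GC term: 0.41 × 30.769 = 12.615; length term: −500/39 = −12.821
Tm = 81.5 + (-4.133) + 12.615 − 12.821 = 77.161 → 77.2°C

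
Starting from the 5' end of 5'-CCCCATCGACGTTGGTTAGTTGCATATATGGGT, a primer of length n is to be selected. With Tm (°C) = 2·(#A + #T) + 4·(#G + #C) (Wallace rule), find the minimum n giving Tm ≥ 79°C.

n = 27

First 26 bases: CCCCATCGACGTTGGTTAGTTGCATA → Tm = 78°C (< 79°C)
First 27 bases: CCCCATCGACGTTGGTTAGTTGCATAT → Tm = 80°C (≥ 79°C)
Each additional base adds 2°C (A/T) or 4°C (G/C), so Tm is non-decreasing in n; n = 27 is the first length to reach 79°C.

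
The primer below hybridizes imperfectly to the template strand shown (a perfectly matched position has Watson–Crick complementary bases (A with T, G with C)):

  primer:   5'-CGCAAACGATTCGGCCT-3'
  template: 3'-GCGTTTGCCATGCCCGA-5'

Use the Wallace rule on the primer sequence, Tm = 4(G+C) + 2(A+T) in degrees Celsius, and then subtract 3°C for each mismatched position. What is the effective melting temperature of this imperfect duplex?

45°C

Primer base counts: A=4, T=3, G=4, C=6 → A+T=7, G+C=10
Perfect-match Tm = 2(7) + 4(10) = 14 + 40 = 54°C
Mismatches (positions where the bases are not complementary): 3 (at positions 9, 11, 15)
Effective Tm = 54 − 3×3 = 54 − 9 = 45°C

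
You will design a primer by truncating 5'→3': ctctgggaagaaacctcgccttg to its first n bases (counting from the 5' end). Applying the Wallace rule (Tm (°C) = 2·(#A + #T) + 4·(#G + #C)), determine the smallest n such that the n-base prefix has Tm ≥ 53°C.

n = 18

First 17 bases: CTCTGGGAAGAAACCTC → Tm = 52°C (< 53°C)
First 18 bases: CTCTGGGAAGAAACCTCG → Tm = 56°C (≥ 53°C)
Each additional base adds 2°C (A/T) or 4°C (G/C), so Tm is non-decreasing in n; n = 18 is the first length to reach 53°C.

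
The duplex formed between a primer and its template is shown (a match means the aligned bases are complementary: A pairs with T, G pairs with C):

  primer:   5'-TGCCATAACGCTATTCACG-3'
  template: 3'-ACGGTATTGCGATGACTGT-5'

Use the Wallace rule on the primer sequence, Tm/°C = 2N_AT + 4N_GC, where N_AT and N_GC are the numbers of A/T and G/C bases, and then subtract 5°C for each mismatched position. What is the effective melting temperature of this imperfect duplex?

Primer base counts: A=5, T=5, G=3, C=6 → A+T=10, G+C=9
Perfect-match Tm = 2(10) + 4(9) = 20 + 36 = 56°C
Mismatches (positions where the bases are not complementary): 3 (at positions 14, 16, 19)
Effective Tm = 56 − 3×5 = 56 − 15 = 41°C

41°C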